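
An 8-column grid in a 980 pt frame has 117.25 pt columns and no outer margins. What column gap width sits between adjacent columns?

6 pt

8 columns take 8·117.25 = 938 pt; remaining 42 splits into 7 column gaps.
g = 42 / 7 = 6 pt.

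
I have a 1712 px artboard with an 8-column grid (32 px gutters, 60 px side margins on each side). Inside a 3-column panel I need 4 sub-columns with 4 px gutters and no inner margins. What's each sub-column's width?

Inside the margins: 1712 − 120 = 1592 px.
8 columns + 7 gutters: 8c + 7·32 = 1592.
8c = 1592 − 224 = 1368, so c = 171 px.
3 columns plus 2 gutters: 513 + 64 = 577 px.
4 columns + 3 gutters: 4d + 3·4 = 577.
4d = 577 − 12 = 565, so d = 141.25 px.

141.25 px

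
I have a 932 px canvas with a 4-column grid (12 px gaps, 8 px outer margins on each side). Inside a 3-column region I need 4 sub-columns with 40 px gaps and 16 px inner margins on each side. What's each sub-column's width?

Outer content = 932 − 2·8 = 916 px.
Subtracting 3 gaps of 12 leaves 880 for 4 columns, so c = 220 px.
Span of 3: 3·220 + 2·12 = 660 + 24 = 684 px.
Inner content = 684 − 2·16 = 652 px.
4 columns + 3 gaps: 4d + 3·40 = 652.
4d = 652 − 120 = 532, so d = 133 px.

133 px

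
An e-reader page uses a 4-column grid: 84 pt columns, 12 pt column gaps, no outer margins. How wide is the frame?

Frame = 4·84 + 3·12 = 336 + 36 = 372 pt.

372 pt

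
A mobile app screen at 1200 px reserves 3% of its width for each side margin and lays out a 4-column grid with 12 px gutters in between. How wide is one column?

273 px

Each margin = 3% of 1200 = 36 px; content = 1200 − 2·36 = 1128 px.
4c + 3·12 = 1128 → 4c = 1092 → c = 273 px.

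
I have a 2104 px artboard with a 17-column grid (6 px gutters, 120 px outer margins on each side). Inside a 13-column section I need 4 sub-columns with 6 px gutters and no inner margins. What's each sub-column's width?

351.5 px

Take off 240 px of margins, leaving 1864 px.
Subtracting 16 gutters of 6 leaves 1768 for 17 columns, so c = 104 px.
13-column span = 13·104 + 12·6 = 1424 px.
4d + 3·6 = 1424 → 4d = 1406 → d = 351.5 px.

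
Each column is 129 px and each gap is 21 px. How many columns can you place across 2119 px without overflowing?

14 columns

14 columns: 14·129 + 13·21 = 2079 px ≤ 2119.
15 columns: 2229 px > 2119. So 14.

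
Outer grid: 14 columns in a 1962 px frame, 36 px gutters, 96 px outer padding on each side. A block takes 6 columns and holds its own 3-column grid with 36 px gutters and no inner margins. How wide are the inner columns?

Take off 192 px of margins, leaving 1770 px.
14 columns + 13 gutters: 14c + 13·36 = 1770.
14c = 1770 − 468 = 1302, so c = 93 px.
Span of 6: 6·93 + 5·36 = 558 + 180 = 738 px.
Subtracting 2 gutters of 36 leaves 666 for 3 columns, so d = 222 px.

222 px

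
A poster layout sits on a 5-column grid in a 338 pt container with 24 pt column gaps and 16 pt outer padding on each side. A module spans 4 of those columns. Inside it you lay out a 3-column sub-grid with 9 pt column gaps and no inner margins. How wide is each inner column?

74 pt

Take off 32 pt of margins, leaving 306 pt.
5 columns + 4 column gaps: 5c + 4·24 = 306.
5c = 306 − 96 = 210, so c = 42 pt.
4-column span = 4·42 + 3·24 = 240 pt.
3d + 2·9 = 240 → 3d = 222 → d = 74 pt.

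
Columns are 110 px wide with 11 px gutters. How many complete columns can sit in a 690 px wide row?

Each extra column adds 110 + 11 = 121 px.
(690 + 11) / 121 = 5.79, so 5 columns fit.

5 columns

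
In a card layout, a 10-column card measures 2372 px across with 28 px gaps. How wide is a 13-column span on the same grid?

2372 − 9·28 = 2120; ÷10 gives c = 212 px.
Span of 13: 13·212 + 12·28 = 2756 + 336 = 3092 px.

3092 px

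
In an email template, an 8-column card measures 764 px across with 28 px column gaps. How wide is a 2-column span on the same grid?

Subtracting 7 column gaps of 28 leaves 568 for 8 columns, so c = 71 px.
2 columns plus 1 column gap: 142 + 28 = 170 px.

170 px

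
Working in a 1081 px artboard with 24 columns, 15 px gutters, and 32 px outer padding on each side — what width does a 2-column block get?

71 px

Take off 64 px of margins, leaving 1017 px.
1017 − 23·15 = 672; ÷24 gives c = 28 px.
2-column span = 2·28 + 1·15 = 71 px.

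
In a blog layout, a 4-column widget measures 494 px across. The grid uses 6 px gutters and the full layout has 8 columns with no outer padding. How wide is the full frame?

994 px

494 − 3·6 = 476; ÷4 gives c = 119 px.
Summing: 952 + 42 = 994 px.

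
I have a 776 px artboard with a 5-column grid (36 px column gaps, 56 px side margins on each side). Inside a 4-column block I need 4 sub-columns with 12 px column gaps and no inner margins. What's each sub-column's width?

Subtract both margins: 776 − 2·56 = 664 px.
664 − 4·36 = 520; ÷5 gives c = 104 px.
Span of 4: 4·104 + 3·36 = 416 + 108 = 524 px.
524 − 3·12 = 488; ÷4 gives d = 122 px.

122 px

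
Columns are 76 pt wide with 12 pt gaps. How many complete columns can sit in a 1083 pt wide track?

12 columns: 12·76 + 11·12 = 1044 pt ≤ 1083.
13 columns: 1132 pt > 1083. So 12.

12 columns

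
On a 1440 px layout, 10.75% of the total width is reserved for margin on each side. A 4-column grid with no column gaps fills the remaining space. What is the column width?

Each margin = 10.75% of 1440 = 154.8 px; content = 1440 − 2·154.8 = 1130.4 px.
1130.4 / 4 = 282.6 px per column.

282.6 px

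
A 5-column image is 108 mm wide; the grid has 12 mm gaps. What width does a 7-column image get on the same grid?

156 mm

Subtracting 4 gaps of 12 leaves 60 for 5 columns, so c = 12 mm.
7-column span = 7·12 + 6·12 = 156 mm.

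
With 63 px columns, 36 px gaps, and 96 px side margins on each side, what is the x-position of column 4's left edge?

393 px

Column 4 starts at margin + 3·(column + gutter) = 96 + 3·99 = 393 px.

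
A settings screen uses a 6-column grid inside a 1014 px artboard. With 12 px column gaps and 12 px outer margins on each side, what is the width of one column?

Inside the margins: 1014 − 24 = 990 px.
6 columns + 5 column gaps: 6c + 5·12 = 990.
6c = 990 − 60 = 930, so c = 155 px.

155 px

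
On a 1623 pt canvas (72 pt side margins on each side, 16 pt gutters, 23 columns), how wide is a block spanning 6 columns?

374 pt

Take off 144 pt of margins, leaving 1479 pt.
1479 − 22·16 = 1127; ÷23 gives c = 49 pt.
6 columns plus 5 gutters: 294 + 80 = 374 pt.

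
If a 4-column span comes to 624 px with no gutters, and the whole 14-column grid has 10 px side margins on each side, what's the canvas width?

624 / 4 = 156 px per column.
Canvas = 2·10 + 14·156 = 20 + 2184 = 2204 px.

2204 px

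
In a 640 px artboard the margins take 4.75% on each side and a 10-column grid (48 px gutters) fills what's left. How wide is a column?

14.72 px

Margins: 4.75% × 640 = 30.4 px each, so content = 640 − 60.8 = 579.2 px.
Subtracting 9 gutters of 48 leaves 147.2 for 10 columns, so c = 14.72 px.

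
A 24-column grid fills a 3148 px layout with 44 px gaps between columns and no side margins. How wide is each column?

89 px

24c + 23·44 = 3148 → 24c = 2136 → c = 89 px.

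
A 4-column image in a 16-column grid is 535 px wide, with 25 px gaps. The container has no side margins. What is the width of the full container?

2215 px

535 − 3·25 = 460; ÷4 gives c = 115 px.
Summing: 1840 + 375 = 2215 px.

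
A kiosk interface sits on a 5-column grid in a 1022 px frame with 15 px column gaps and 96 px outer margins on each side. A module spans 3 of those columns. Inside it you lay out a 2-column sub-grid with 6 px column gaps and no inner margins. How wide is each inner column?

Inside the margins: 1022 − 192 = 830 px.
5c + 4·15 = 830 → 5c = 770 → c = 154 px.
Span of 3: 3·154 + 2·15 = 462 + 30 = 492 px.
Subtracting 1 column gap of 6 leaves 486 for 2 columns, so d = 243 px.

243 px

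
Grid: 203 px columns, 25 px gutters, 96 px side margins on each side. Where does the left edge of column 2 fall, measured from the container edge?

324 px

Before column 2: the margin + 1 column + 1 gutter.
Offset = 96 + 1·(203 + 25) = 96 + 228 = 324 px.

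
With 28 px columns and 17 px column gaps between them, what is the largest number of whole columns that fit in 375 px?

Each extra column adds 28 + 17 = 45 px.
(375 + 17) / 45 = 8.71, so 8 columns fit.

8 columns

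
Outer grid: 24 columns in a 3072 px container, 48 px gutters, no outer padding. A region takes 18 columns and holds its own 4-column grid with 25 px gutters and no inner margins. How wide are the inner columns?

554.25 px

24 columns + 23 gutters: 24c + 23·48 = 3072.
24c = 3072 − 1104 = 1968, so c = 82 px.
Span of 18: 18·82 + 17·48 = 1476 + 816 = 2292 px.
4d + 3·25 = 2292 → 4d = 2217 → d = 554.25 px.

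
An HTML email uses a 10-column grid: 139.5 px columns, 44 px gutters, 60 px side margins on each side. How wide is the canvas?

Canvas = 2·60 + 10·139.5 + 9·44 = 120 + 1395 + 396 = 1911 px.

1911 px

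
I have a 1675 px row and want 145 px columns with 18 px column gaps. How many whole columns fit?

10 columns: 10·145 + 9·18 = 1612 px ≤ 1675.
11 columns: 1775 px > 1675. So 10.

10 columns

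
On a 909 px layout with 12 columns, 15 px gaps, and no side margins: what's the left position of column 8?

Subtracting 11 gaps of 15 leaves 744 for 12 columns, so c = 62 px.
No margin, so column 8 starts at 7·(column + gutter) = 7·77 = 539 px.

539 px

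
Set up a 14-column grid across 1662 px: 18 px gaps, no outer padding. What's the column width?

Subtracting 13 gaps of 18 leaves 1428 for 14 columns, so c = 102 px.

102 px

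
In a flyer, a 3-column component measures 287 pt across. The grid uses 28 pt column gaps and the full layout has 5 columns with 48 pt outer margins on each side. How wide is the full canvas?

593 pt

3c + 2·28 = 287 → 3c = 231 → c = 77 pt.
Total width: 2·48 + 5·77 + 4·28 = 593 pt.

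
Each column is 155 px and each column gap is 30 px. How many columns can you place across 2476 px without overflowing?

Each extra column adds 155 + 30 = 185 px.
(2476 + 30) / 185 = 13.55, so 13 columns fit.

13 columns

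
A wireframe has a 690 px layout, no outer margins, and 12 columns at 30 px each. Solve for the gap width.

30 px

12·30 + 11g = 690 → 11g = 330 → g = 30 px.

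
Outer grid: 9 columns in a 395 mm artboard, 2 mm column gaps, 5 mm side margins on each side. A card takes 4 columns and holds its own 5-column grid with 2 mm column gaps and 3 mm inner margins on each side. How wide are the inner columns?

Inside the margins: 395 − 10 = 385 mm.
Subtracting 8 column gaps of 2 leaves 369 for 9 columns, so c = 41 mm.
4-column span = 4·41 + 3·2 = 170 mm.
Inner content = 170 − 2·3 = 164 mm.
Subtracting 4 column gaps of 2 leaves 156 for 5 columns, so d = 31.2 mm.

31.2 mm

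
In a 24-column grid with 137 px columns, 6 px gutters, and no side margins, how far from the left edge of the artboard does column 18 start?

2431 px

No margin, so column 18 starts at 17·(column + gutter) = 17·143 = 2431 px.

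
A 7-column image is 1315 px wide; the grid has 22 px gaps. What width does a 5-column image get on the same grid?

7c + 6·22 = 1315 → 7c = 1183 → c = 169 px.
Span of 5: 5·169 + 4·22 = 845 + 88 = 933 px.

933 px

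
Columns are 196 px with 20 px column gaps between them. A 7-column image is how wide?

1492 px

7 columns plus 6 column gaps: 1372 + 120 = 1492 px.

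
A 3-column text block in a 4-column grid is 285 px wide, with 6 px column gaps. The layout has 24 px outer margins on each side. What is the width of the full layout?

285 − 2·6 = 273; ÷3 gives c = 91 px.
Layout = 2·24 + 4·91 + 3·6 = 48 + 364 + 18 = 430 px.

430 px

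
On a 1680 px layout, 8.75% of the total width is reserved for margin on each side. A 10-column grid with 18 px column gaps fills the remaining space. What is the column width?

Each margin = 8.75% of 1680 = 147 px; content = 1680 − 2·147 = 1386 px.
1386 − 9·18 = 1224; ÷10 gives c = 122.4 px.

122.4 px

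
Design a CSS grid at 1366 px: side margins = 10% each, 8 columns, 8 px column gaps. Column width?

1366 × (1 − 2·10%) = 1366 × 80% = 1092.8 px for the columns.
8 columns + 7 column gaps: 8c + 7·8 = 1092.8.
8c = 1092.8 − 56 = 1036.8, so c = 129.6 px.

129.6 px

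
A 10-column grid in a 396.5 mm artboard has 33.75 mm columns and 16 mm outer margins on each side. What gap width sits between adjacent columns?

3 mm

Inside the margins: 396.5 − 32 = 364.5 mm.
10·33.75 + 9g = 364.5 → 9g = 27 → g = 3 mm.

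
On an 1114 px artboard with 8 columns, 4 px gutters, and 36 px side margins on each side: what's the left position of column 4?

428.25 px

Subtract both margins: 1114 − 2·36 = 1042 px.
8 columns + 7 gutters: 8c + 7·4 = 1042.
8c = 1042 − 28 = 1014, so c = 126.75 px.
Before column 4: the margin + 3 columns + 3 gutters.
Offset = 36 + 3·(126.75 + 4) = 36 + 392.25 = 428.25 px.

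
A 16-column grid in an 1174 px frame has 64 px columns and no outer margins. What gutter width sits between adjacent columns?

10 px

16 columns take 16·64 = 1024 px; remaining 150 splits into 15 gutters.
g = 150 / 15 = 10 px.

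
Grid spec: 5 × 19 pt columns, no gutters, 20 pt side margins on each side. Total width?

135 pt

Summing: 40 + 95 = 135 pt.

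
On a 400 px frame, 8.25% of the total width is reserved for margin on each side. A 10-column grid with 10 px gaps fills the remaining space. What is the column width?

400 × (1 − 2·8.25%) = 400 × 83.5% = 334 px for the columns.
10c + 9·10 = 334 → 10c = 244 → c = 24.4 px.

24.4 px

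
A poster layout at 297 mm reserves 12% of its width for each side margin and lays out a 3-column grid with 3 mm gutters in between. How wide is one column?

297 × (1 − 2·12%) = 297 × 76% = 225.72 mm for the columns.
Subtracting 2 gutters of 3 leaves 219.72 for 3 columns, so c = 73.24 mm.

73.24 mm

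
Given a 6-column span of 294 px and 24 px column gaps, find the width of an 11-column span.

559 px

6c + 5·24 = 294 → 6c = 174 → c = 29 px.
Span of 11: 11·29 + 10·24 = 319 + 240 = 559 px.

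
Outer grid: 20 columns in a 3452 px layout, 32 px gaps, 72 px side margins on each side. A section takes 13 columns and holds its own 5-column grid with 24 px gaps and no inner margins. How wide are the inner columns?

Inside the margins: 3452 − 144 = 3308 px.
3308 − 19·32 = 2700; ÷20 gives c = 135 px.
13 columns plus 12 gaps: 1755 + 384 = 2139 px.
5d + 4·24 = 2139 → 5d = 2043 → d = 408.6 px.

408.6 px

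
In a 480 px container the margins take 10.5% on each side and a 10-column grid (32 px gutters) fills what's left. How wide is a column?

9.12 px

Margins: 10.5% × 480 = 50.4 px each, so content = 480 − 100.8 = 379.2 px.
10c + 9·32 = 379.2 → 10c = 91.2 → c = 9.12 px.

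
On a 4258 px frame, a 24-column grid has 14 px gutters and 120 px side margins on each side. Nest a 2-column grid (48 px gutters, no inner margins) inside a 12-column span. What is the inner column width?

Inside the margins: 4258 − 240 = 4018 px.
24 columns + 23 gutters: 24c + 23·14 = 4018.
24c = 4018 − 322 = 3696, so c = 154 px.
Span of 12: 12·154 + 11·14 = 1848 + 154 = 2002 px.
2d + 1·48 = 2002 → 2d = 1954 → d = 977 px.

977 px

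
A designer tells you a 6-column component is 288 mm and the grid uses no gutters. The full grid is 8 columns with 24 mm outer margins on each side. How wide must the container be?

432 mm

288 / 6 = 48 mm per column.
Summing: 48 + 384 = 432 mm.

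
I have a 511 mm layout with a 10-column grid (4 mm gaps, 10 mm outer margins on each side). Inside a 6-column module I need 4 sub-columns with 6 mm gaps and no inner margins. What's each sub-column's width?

68.75 mm

Take off 20 mm of margins, leaving 491 mm.
10c + 9·4 = 491 → 10c = 455 → c = 45.5 mm.
6 columns plus 5 gaps: 273 + 20 = 293 mm.
293 − 3·6 = 275; ÷4 gives d = 68.75 mm.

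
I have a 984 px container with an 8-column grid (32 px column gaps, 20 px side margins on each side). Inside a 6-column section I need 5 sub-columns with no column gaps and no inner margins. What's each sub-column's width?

140 px

Take off 40 px of margins, leaving 944 px.
944 − 7·32 = 720; ÷8 gives c = 90 px.
Span of 6: 6·90 + 5·32 = 540 + 160 = 700 px.
700 / 5 = 140 px per column.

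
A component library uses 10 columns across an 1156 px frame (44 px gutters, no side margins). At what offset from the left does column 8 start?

1156 − 9·44 = 760; ÷10 gives c = 76 px.
Each column+gutter stride is 120 px; with no margin, 7 of them is 840 px.

840 px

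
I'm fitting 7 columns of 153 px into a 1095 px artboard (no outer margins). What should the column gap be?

4 px

7·153 + 6g = 1095 → 6g = 24 → g = 4 px.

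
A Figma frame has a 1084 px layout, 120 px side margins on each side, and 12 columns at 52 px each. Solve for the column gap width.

Take off 240 px of margins, leaving 844 px.
Columns use 624 px, leaving 220 px across 11 column gaps = 20 px each.

20 px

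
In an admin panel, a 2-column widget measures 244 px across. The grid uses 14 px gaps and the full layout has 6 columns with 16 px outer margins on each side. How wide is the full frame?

244 − 1·14 = 230; ÷2 gives c = 115 px.
Frame = 2·16 + 6·115 + 5·14 = 32 + 690 + 70 = 792 px.

792 px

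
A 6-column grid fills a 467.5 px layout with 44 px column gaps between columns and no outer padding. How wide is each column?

6 columns + 5 column gaps: 6c + 5·44 = 467.5.
6c = 467.5 − 220 = 247.5, so c = 41.25 px.

41.25 px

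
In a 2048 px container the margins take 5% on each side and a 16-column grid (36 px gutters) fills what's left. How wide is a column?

2048 × (1 − 2·5%) = 2048 × 90% = 1843.2 px for the columns.
1843.2 − 15·36 = 1303.2; ÷16 gives c = 81.45 px.

81.45 px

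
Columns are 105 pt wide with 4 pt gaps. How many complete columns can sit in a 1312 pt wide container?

12 columns

12 columns: 12·105 + 11·4 = 1304 pt ≤ 1312.
13 columns: 1413 pt > 1312. So 12.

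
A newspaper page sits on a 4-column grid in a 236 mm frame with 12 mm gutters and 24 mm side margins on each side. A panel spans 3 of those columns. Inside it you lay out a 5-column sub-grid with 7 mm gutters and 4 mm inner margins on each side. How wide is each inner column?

Subtract both margins: 236 − 2·24 = 188 mm.
4 columns + 3 gutters: 4c + 3·12 = 188.
4c = 188 − 36 = 152, so c = 38 mm.
Span of 3: 3·38 + 2·12 = 114 + 24 = 138 mm.
Inner content = 138 − 2·4 = 130 mm.
Subtracting 4 gutters of 7 leaves 102 for 5 columns, so d = 20.4 mm.

20.4 mm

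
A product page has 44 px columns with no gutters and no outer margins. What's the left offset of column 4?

Before column 4: 3 columns + 3 gutters.
Offset = 3·(44 + 0) = 3·44 = 132 px.

132 px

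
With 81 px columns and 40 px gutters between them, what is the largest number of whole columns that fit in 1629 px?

13 columns: 13·81 + 12·40 = 1533 px ≤ 1629.
14 columns: 1654 px > 1629. So 13.

13 columns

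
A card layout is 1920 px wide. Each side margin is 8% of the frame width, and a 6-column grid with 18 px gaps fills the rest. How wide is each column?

Each margin = 8% of 1920 = 153.6 px; content = 1920 − 2·153.6 = 1612.8 px.
6c + 5·18 = 1612.8 → 6c = 1522.8 → c = 253.8 px.

253.8 px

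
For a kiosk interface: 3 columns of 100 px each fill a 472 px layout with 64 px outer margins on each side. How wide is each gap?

22 px

Take off 128 px of margins, leaving 344 px.
3 columns take 3·100 = 300 px; remaining 44 splits into 2 gaps.
g = 44 / 2 = 22 px.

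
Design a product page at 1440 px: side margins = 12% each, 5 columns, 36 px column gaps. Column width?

190.08 px

Each margin = 12% of 1440 = 172.8 px; content = 1440 − 2·172.8 = 1094.4 px.
5c + 4·36 = 1094.4 → 5c = 950.4 → c = 190.08 px.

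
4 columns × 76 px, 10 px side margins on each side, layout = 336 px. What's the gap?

Subtract both margins: 336 − 2·10 = 316 px.
Columns use 304 px, leaving 12 px across 3 gaps = 4 px each.

4 px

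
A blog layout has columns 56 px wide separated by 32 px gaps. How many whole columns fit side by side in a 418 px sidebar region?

5 columns

k columns need k·56 + (k−1)·32 = k·88 − 32.
k·88 − 32 ≤ 418 → k ≤ 450 / 88 ≈ 5.11, so k = 5.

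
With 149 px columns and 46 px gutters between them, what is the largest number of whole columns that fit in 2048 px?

Each extra column adds 149 + 46 = 195 px.
(2048 + 46) / 195 = 10.74, so 10 columns fit.

10 columns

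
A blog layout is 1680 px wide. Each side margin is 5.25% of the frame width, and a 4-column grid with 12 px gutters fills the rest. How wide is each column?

366.9 px

1680 × (1 − 2·5.25%) = 1680 × 89.5% = 1503.6 px for the columns.
4 columns + 3 gutters: 4c + 3·12 = 1503.6.
4c = 1503.6 − 36 = 1467.6, so c = 366.9 px.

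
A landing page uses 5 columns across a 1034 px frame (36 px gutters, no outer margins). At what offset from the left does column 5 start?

856 px

5c + 4·36 = 1034 → 5c = 890 → c = 178 px.
Before column 5: 4 columns + 4 gutters.
Offset = 4·(178 + 36) = 4·214 = 856 px.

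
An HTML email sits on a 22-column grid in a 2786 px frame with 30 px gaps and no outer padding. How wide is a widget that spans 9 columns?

1122 px

22 columns + 21 gaps: 22c + 21·30 = 2786.
22c = 2786 − 630 = 2156, so c = 98 px.
Span of 9: 9·98 + 8·30 = 882 + 240 = 1122 px.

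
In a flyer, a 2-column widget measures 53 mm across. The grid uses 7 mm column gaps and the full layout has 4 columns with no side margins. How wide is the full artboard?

2c + 1·7 = 53 → 2c = 46 → c = 23 mm.
Summing: 92 + 21 = 113 mm.

113 mm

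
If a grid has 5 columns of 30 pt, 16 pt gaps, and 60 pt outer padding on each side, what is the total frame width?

Frame = 2·60 + 5·30 + 4·16 = 120 + 150 + 64 = 334 pt.

334 pt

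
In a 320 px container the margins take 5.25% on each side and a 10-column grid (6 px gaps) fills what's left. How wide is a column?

23.24 px

Each margin = 5.25% of 320 = 16.8 px; content = 320 − 2·16.8 = 286.4 px.
10c + 9·6 = 286.4 → 10c = 232.4 → c = 23.24 px.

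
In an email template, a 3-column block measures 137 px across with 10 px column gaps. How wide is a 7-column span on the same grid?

Subtracting 2 column gaps of 10 leaves 117 for 3 columns, so c = 39 px.
7 columns plus 6 column gaps: 273 + 60 = 333 px.

333 px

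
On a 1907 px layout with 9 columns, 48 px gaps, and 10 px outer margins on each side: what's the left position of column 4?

Subtract both margins: 1907 − 2·10 = 1887 px.
9 columns + 8 gaps: 9c + 8·48 = 1887.
9c = 1887 − 384 = 1503, so c = 167 px.
Each column+gutter stride is 215 px; 3 of them past the 10 px margin is 10 + 645 = 655 px.

655 px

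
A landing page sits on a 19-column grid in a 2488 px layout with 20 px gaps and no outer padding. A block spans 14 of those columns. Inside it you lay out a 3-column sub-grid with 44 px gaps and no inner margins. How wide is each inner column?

2488 − 18·20 = 2128; ÷19 gives c = 112 px.
14-column span = 14·112 + 13·20 = 1828 px.
3d + 2·44 = 1828 → 3d = 1740 → d = 580 px.

580 px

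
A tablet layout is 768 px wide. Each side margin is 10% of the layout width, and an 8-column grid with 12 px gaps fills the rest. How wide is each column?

66.3 px

768 × (1 − 2·10%) = 768 × 80% = 614.4 px for the columns.
Subtracting 7 gaps of 12 leaves 530.4 for 8 columns, so c = 66.3 px.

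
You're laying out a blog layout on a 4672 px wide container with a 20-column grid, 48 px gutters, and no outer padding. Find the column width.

4672 − 19·48 = 3760; ÷20 gives c = 188 px.

188 px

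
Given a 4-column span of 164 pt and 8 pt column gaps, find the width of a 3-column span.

121 pt

4c + 3·8 = 164 → 4c = 140 → c = 35 pt.
3 columns plus 2 column gaps: 105 + 16 = 121 pt.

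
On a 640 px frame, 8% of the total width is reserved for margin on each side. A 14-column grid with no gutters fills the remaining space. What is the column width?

Each margin = 8% of 640 = 51.2 px; content = 640 − 2·51.2 = 537.6 px.
537.6 / 14 = 38.4 px per column.

38.4 px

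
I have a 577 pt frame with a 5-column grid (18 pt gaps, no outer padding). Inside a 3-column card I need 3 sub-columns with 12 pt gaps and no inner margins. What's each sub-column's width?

577 − 4·18 = 505; ÷5 gives c = 101 pt.
3 columns plus 2 gaps: 303 + 36 = 339 pt.
3d + 2·12 = 339 → 3d = 315 → d = 105 pt.

105 pt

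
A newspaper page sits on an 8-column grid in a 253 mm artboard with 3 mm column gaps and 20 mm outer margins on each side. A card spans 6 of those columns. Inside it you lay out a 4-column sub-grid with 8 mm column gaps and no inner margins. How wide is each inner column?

33.75 mm

Take off 40 mm of margins, leaving 213 mm.
213 − 7·3 = 192; ÷8 gives c = 24 mm.
Span of 6: 6·24 + 5·3 = 144 + 15 = 159 mm.
159 − 3·8 = 135; ÷4 gives d = 33.75 mm.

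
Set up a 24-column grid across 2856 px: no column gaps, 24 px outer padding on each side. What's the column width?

117 px

Inside the margins: 2856 − 48 = 2808 px.
With no column gaps, each column is 2808/24 = 117 px.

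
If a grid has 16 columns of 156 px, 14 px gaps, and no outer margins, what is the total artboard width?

2706 px

Total width: 16·156 + 15·14 = 2706 px.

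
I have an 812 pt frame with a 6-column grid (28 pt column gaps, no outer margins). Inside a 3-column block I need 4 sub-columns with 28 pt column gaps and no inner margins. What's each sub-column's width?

812 − 5·28 = 672; ÷6 gives c = 112 pt.
Span of 3: 3·112 + 2·28 = 336 + 56 = 392 pt.
392 − 3·28 = 308; ÷4 gives d = 77 pt.

77 pt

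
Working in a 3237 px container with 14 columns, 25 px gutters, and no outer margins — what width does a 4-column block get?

907 px

14c + 13·25 = 3237 → 14c = 2912 → c = 208 px.
4-column span = 4·208 + 3·25 = 907 px.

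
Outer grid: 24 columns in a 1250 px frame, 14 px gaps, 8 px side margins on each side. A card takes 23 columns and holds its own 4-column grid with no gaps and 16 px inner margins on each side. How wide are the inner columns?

287.5 px

Subtract both margins: 1250 − 2·8 = 1234 px.
24c + 23·14 = 1234 → 24c = 912 → c = 38 px.
23-column span = 23·38 + 22·14 = 1182 px.
Inner content = 1182 − 2·16 = 1150 px.
With no gaps, each column is 1150/4 = 287.5 px.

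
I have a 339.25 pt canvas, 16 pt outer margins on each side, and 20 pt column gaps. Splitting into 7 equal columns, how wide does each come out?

26.75 pt

Take off 32 pt of margins, leaving 307.25 pt.
307.25 − 6·20 = 187.25; ÷7 gives c = 26.75 pt.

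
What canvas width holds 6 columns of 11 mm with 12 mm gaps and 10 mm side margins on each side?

Total width: 2·10 + 6·11 + 5·12 = 146 mm.

146 mm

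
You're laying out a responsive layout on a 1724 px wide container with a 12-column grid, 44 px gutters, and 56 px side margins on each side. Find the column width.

Inside the margins: 1724 − 112 = 1612 px.
12 columns + 11 gutters: 12c + 11·44 = 1612.
12c = 1612 − 484 = 1128, so c = 94 px.

94 px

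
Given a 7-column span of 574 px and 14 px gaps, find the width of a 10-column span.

7c + 6·14 = 574 → 7c = 490 → c = 70 px.
10-column span = 10·70 + 9·14 = 826 px.

826 px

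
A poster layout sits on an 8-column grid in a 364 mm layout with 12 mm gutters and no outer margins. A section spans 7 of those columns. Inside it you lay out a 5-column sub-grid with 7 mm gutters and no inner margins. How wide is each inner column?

57.8 mm

8 columns + 7 gutters: 8c + 7·12 = 364.
8c = 364 − 84 = 280, so c = 35 mm.
7 columns plus 6 gutters: 245 + 72 = 317 mm.
5 columns + 4 gutters: 5d + 4·7 = 317.
5d = 317 − 28 = 289, so d = 57.8 mm.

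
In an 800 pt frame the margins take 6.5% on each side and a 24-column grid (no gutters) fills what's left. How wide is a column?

29 pt

Each margin = 6.5% of 800 = 52 pt; content = 800 − 2·52 = 696 pt.
With no gutters, each column is 696/24 = 29 pt.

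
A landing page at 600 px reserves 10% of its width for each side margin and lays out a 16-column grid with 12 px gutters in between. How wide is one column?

Margins: 10% × 600 = 60 px each, so content = 600 − 120 = 480 px.
Subtracting 15 gutters of 12 leaves 300 for 16 columns, so c = 18.75 px.

18.75 px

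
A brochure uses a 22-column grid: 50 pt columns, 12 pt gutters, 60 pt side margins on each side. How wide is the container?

1472 pt

Adding margins, columns and gutters: 120 + 1100 + 252 = 1472 pt.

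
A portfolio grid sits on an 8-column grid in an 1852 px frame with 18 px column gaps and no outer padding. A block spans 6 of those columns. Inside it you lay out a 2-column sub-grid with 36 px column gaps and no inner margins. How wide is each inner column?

8c + 7·18 = 1852 → 8c = 1726 → c = 215.75 px.
6 columns plus 5 column gaps: 1294.5 + 90 = 1384.5 px.
Subtracting 1 column gap of 36 leaves 1348.5 for 2 columns, so d = 674.25 px.

674.25 px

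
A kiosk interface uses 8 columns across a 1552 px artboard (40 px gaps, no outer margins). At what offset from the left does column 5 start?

1552 − 7·40 = 1272; ÷8 gives c = 159 px.
Each column+gutter stride is 199 px; with no margin, 4 of them is 796 px.

796 px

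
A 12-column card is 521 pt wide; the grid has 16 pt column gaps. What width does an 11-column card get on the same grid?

12c + 11·16 = 521 → 12c = 345 → c = 28.75 pt.
Span of 11: 11·28.75 + 10·16 = 316.25 + 160 = 476.25 pt.

476.25 pt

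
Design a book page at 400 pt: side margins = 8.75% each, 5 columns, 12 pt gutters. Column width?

56.4 pt

Margins: 8.75% × 400 = 35 pt each, so content = 400 − 70 = 330 pt.
330 − 4·12 = 282; ÷5 gives c = 56.4 pt.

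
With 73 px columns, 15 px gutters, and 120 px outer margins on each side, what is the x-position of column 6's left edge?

560 px

Column 6 starts at margin + 5·(column + gutter) = 120 + 5·88 = 560 px.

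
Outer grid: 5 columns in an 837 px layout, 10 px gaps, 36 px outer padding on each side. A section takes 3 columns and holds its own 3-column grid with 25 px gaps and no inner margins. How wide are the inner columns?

Take off 72 px of margins, leaving 765 px.
765 − 4·10 = 725; ÷5 gives c = 145 px.
3-column span = 3·145 + 2·10 = 455 px.
3 columns + 2 gaps: 3d + 2·25 = 455.
3d = 455 − 50 = 405, so d = 135 px.

135 px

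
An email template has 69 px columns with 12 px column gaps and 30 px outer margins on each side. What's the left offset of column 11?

840 px

Before column 11: the margin + 10 columns + 10 column gaps.
Offset = 30 + 10·(69 + 12) = 30 + 810 = 840 px.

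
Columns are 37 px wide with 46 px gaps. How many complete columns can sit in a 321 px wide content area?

Each extra column adds 37 + 46 = 83 px.
(321 + 46) / 83 = 4.42, so 4 columns fit.

4 columns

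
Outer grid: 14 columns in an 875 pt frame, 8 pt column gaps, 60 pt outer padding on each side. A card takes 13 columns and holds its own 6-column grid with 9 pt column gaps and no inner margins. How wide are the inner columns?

109.25 pt

Outer content = 875 − 2·60 = 755 pt.
755 − 13·8 = 651; ÷14 gives c = 46.5 pt.
Span of 13: 13·46.5 + 12·8 = 604.5 + 96 = 700.5 pt.
Subtracting 5 column gaps of 9 leaves 655.5 for 6 columns, so d = 109.25 pt.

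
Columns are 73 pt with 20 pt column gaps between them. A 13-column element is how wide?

13-column span = 13·73 + 12·20 = 1189 pt.

1189 pt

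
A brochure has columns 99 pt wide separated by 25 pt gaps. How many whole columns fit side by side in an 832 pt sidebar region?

6 columns

Each extra column adds 99 + 25 = 124 pt.
(832 + 25) / 124 = 6.91, so 6 columns fit.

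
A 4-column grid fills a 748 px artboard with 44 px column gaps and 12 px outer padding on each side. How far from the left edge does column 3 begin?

396 px

Content = 748 − 2·12 = 724 px.
4c + 3·44 = 724 → 4c = 592 → c = 148 px.
Before column 3: the margin + 2 columns + 2 column gaps.
Offset = 12 + 2·(148 + 44) = 12 + 384 = 396 px.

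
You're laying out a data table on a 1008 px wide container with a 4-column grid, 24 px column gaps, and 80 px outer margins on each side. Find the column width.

194 px

Content width = 1008 − 2·80 = 848 px.
Subtracting 3 column gaps of 24 leaves 776 for 4 columns, so c = 194 px.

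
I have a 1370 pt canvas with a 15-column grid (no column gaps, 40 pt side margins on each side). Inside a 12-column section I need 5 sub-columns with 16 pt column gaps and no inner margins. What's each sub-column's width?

193.6 pt

Inside the margins: 1370 − 80 = 1290 pt.
15c = 1290 → c = 86 pt.
With no column gaps, 12 columns span 12·86 = 1032 pt.
1032 − 4·16 = 968; ÷5 gives d = 193.6 pt.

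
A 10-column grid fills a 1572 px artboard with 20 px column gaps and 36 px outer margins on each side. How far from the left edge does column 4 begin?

492 px

Inside the margins: 1572 − 72 = 1500 px.
10 columns + 9 column gaps: 10c + 9·20 = 1500.
10c = 1500 − 180 = 1320, so c = 132 px.
Column 4 starts at margin + 3·(column + gutter) = 36 + 3·152 = 492 px.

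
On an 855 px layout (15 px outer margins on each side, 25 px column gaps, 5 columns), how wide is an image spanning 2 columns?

315 px

Inside the margins: 855 − 30 = 825 px.
825 − 4·25 = 725; ÷5 gives c = 145 px.
2 columns plus 1 column gap: 290 + 25 = 315 px.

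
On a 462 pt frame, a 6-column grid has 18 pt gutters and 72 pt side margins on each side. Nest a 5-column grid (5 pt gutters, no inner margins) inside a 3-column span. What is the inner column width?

Take off 144 pt of margins, leaving 318 pt.
6c + 5·18 = 318 → 6c = 228 → c = 38 pt.
Span of 3: 3·38 + 2·18 = 114 + 36 = 150 pt.
5 columns + 4 gutters: 5d + 4·5 = 150.
5d = 150 − 20 = 130, so d = 26 pt.

26 pt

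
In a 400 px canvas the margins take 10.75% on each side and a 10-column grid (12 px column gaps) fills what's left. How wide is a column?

400 × (1 − 2·10.75%) = 400 × 78.5% = 314 px for the columns.
Subtracting 9 column gaps of 12 leaves 206 for 10 columns, so c = 20.6 px.

20.6 px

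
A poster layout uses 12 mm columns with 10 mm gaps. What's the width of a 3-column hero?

Span of 3: 3·12 + 2·10 = 36 + 20 = 56 mm.

56 mm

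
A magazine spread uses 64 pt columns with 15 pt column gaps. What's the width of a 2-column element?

2-column span = 2·64 + 1·15 = 143 pt.

143 pt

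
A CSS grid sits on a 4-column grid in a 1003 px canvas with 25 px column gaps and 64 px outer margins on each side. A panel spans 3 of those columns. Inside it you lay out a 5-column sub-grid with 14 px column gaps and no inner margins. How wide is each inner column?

Outer content = 1003 − 2·64 = 875 px.
4c + 3·25 = 875 → 4c = 800 → c = 200 px.
Span of 3: 3·200 + 2·25 = 600 + 50 = 650 px.
Subtracting 4 column gaps of 14 leaves 594 for 5 columns, so d = 118.8 px.

118.8 px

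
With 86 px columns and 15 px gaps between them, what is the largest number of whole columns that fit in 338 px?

Each extra column adds 86 + 15 = 101 px.
(338 + 15) / 101 = 3.50, so 3 columns fit.

3 columns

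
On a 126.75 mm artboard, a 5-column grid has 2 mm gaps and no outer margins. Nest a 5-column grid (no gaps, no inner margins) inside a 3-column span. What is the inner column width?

15.05 mm

5c + 4·2 = 126.75 → 5c = 118.75 → c = 23.75 mm.
Span of 3: 3·23.75 + 2·2 = 71.25 + 4 = 75.25 mm.
75.25 / 5 = 15.05 mm per column.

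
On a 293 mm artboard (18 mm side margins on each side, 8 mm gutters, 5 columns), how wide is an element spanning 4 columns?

204 mm

Inside the margins: 293 − 36 = 257 mm.
5c + 4·8 = 257 → 5c = 225 → c = 45 mm.
4-column span = 4·45 + 3·8 = 204 mm.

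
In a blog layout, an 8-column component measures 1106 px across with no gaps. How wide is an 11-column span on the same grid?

1520.75 px

8c = 1106 → c = 138.25 px.
With no gaps, 11 columns span 11·138.25 = 1520.75 px.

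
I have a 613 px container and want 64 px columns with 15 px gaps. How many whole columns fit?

7 columns

k columns need k·64 + (k−1)·15 = k·79 − 15.
k·79 − 15 ≤ 613 → k ≤ 628 / 79 ≈ 7.95, so k = 7.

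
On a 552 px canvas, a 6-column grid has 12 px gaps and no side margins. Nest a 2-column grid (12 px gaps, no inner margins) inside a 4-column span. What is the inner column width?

176 px

6c + 5·12 = 552 → 6c = 492 → c = 82 px.
4 columns plus 3 gaps: 328 + 36 = 364 px.
2d + 1·12 = 364 → 2d = 352 → d = 176 px.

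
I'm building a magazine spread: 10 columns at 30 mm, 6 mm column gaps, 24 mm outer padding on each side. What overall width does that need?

402 mm

Frame = 2·24 + 10·30 + 9·6 = 48 + 300 + 54 = 402 mm.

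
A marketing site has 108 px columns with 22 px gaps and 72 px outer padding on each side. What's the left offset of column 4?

Column 4 starts at margin + 3·(column + gutter) = 72 + 3·130 = 462 px.

462 px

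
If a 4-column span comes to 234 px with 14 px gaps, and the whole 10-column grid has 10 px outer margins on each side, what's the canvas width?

234 − 3·14 = 192; ÷4 gives c = 48 px.
Total width: 2·10 + 10·48 + 9·14 = 626 px.

626 px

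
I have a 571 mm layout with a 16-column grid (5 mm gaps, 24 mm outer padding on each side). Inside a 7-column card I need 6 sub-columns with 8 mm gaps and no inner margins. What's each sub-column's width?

Subtract both margins: 571 − 2·24 = 523 mm.
Subtracting 15 gaps of 5 leaves 448 for 16 columns, so c = 28 mm.
7-column span = 7·28 + 6·5 = 226 mm.
6d + 5·8 = 226 → 6d = 186 → d = 31 mm.

31 mm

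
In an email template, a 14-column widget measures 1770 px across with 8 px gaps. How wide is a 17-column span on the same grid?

14c + 13·8 = 1770 → 14c = 1666 → c = 119 px.
17-column span = 17·119 + 16·8 = 2151 px.

2151 px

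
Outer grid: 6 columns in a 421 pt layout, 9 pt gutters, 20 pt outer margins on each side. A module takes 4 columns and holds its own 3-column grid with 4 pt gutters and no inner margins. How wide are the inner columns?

Take off 40 pt of margins, leaving 381 pt.
6 columns + 5 gutters: 6c + 5·9 = 381.
6c = 381 − 45 = 336, so c = 56 pt.
4-column span = 4·56 + 3·9 = 251 pt.
251 − 2·4 = 243; ÷3 gives d = 81 pt.

81 pt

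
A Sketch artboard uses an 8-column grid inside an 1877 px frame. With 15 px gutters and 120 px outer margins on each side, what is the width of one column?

Content width = 1877 − 2·120 = 1637 px.
Subtracting 7 gutters of 15 leaves 1532 for 8 columns, so c = 191.5 px.

191.5 px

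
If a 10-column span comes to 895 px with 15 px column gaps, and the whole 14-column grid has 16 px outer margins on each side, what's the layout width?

Subtracting 9 column gaps of 15 leaves 760 for 10 columns, so c = 76 px.
Adding margins, columns and gutters: 32 + 1064 + 195 = 1291 px.

1291 px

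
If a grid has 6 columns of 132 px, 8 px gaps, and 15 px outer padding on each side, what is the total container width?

Container = 2·15 + 6·132 + 5·8 = 30 + 792 + 40 = 862 px.

862 px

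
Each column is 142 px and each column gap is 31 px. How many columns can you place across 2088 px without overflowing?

12 columns

k columns need k·142 + (k−1)·31 = k·173 − 31.
k·173 − 31 ≤ 2088 → k ≤ 2119 / 173 ≈ 12.25, so k = 12.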